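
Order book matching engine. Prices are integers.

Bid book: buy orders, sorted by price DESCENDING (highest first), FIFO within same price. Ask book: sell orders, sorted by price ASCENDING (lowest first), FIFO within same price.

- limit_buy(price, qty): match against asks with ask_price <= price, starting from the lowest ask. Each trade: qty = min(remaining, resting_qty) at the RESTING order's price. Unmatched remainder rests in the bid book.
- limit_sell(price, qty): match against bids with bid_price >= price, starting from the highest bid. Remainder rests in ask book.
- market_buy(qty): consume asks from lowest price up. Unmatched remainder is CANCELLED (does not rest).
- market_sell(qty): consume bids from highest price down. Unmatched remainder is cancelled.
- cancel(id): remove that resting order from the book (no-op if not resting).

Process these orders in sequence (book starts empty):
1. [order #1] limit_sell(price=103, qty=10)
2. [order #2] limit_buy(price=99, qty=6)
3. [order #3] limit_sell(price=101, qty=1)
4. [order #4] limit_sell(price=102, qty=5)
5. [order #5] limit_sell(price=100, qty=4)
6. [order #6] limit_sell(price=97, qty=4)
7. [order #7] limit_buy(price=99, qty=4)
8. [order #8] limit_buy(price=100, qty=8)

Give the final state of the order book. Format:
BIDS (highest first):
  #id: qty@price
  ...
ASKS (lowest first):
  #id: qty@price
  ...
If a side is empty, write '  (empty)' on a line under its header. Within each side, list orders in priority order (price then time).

After op 1 [order #1] limit_sell(price=103, qty=10): fills=none; bids=[-] asks=[#1:10@103]
After op 2 [order #2] limit_buy(price=99, qty=6): fills=none; bids=[#2:6@99] asks=[#1:10@103]
After op 3 [order #3] limit_sell(price=101, qty=1): fills=none; bids=[#2:6@99] asks=[#3:1@101 #1:10@103]
After op 4 [order #4] limit_sell(price=102, qty=5): fills=none; bids=[#2:6@99] asks=[#3:1@101 #4:5@102 #1:10@103]
After op 5 [order #5] limit_sell(price=100, qty=4): fills=none; bids=[#2:6@99] asks=[#5:4@100 #3:1@101 #4:5@102 #1:10@103]
After op 6 [order #6] limit_sell(price=97, qty=4): fills=#2x#6:4@99; bids=[#2:2@99] asks=[#5:4@100 #3:1@101 #4:5@102 #1:10@103]
After op 7 [order #7] limit_buy(price=99, qty=4): fills=none; bids=[#2:2@99 #7:4@99] asks=[#5:4@100 #3:1@101 #4:5@102 #1:10@103]
After op 8 [order #8] limit_buy(price=100, qty=8): fills=#8x#5:4@100; bids=[#8:4@100 #2:2@99 #7:4@99] asks=[#3:1@101 #4:5@102 #1:10@103]

Answer: BIDS (highest first):
  #8: 4@100
  #2: 2@99
  #7: 4@99
ASKS (lowest first):
  #3: 1@101
  #4: 5@102
  #1: 10@103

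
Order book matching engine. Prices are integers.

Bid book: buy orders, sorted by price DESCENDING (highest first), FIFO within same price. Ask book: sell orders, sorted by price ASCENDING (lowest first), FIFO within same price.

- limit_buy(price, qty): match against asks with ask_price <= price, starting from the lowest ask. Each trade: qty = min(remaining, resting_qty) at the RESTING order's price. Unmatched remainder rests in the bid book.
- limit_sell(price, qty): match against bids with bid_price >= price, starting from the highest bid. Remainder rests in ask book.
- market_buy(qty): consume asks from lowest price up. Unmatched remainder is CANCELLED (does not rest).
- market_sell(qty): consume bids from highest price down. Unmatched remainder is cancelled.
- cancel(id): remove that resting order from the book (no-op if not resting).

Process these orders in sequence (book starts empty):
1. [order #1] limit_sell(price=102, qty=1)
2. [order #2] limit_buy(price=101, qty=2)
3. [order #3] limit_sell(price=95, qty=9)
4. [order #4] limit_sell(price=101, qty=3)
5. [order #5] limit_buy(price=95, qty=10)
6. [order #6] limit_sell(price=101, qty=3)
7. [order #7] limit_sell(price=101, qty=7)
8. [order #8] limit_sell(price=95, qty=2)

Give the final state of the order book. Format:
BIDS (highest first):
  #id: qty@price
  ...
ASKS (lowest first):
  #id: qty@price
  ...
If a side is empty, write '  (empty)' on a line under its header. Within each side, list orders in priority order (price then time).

After op 1 [order #1] limit_sell(price=102, qty=1): fills=none; bids=[-] asks=[#1:1@102]
After op 2 [order #2] limit_buy(price=101, qty=2): fills=none; bids=[#2:2@101] asks=[#1:1@102]
After op 3 [order #3] limit_sell(price=95, qty=9): fills=#2x#3:2@101; bids=[-] asks=[#3:7@95 #1:1@102]
After op 4 [order #4] limit_sell(price=101, qty=3): fills=none; bids=[-] asks=[#3:7@95 #4:3@101 #1:1@102]
After op 5 [order #5] limit_buy(price=95, qty=10): fills=#5x#3:7@95; bids=[#5:3@95] asks=[#4:3@101 #1:1@102]
After op 6 [order #6] limit_sell(price=101, qty=3): fills=none; bids=[#5:3@95] asks=[#4:3@101 #6:3@101 #1:1@102]
After op 7 [order #7] limit_sell(price=101, qty=7): fills=none; bids=[#5:3@95] asks=[#4:3@101 #6:3@101 #7:7@101 #1:1@102]
After op 8 [order #8] limit_sell(price=95, qty=2): fills=#5x#8:2@95; bids=[#5:1@95] asks=[#4:3@101 #6:3@101 #7:7@101 #1:1@102]

Answer: BIDS (highest first):
  #5: 1@95
ASKS (lowest first):
  #4: 3@101
  #6: 3@101
  #7: 7@101
  #1: 1@102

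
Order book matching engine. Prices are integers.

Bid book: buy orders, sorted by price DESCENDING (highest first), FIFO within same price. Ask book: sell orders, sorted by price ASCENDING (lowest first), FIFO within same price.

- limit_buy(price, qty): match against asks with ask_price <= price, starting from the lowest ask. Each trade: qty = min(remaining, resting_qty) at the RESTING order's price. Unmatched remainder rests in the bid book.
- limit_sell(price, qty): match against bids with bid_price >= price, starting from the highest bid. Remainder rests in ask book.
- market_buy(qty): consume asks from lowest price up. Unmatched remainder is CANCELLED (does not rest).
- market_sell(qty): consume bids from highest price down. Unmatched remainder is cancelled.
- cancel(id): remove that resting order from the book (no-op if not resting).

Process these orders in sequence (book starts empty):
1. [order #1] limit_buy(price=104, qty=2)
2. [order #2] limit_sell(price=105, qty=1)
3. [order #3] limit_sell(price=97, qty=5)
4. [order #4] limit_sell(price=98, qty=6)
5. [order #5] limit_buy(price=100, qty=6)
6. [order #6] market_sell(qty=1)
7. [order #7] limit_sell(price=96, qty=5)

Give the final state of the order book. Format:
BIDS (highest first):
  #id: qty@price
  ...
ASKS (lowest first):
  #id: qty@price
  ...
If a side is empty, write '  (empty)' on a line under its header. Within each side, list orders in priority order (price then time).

Answer: BIDS (highest first):
  (empty)
ASKS (lowest first):
  #7: 5@96
  #4: 3@98
  #2: 1@105

Derivation:
After op 1 [order #1] limit_buy(price=104, qty=2): fills=none; bids=[#1:2@104] asks=[-]
After op 2 [order #2] limit_sell(price=105, qty=1): fills=none; bids=[#1:2@104] asks=[#2:1@105]
After op 3 [order #3] limit_sell(price=97, qty=5): fills=#1x#3:2@104; bids=[-] asks=[#3:3@97 #2:1@105]
After op 4 [order #4] limit_sell(price=98, qty=6): fills=none; bids=[-] asks=[#3:3@97 #4:6@98 #2:1@105]
After op 5 [order #5] limit_buy(price=100, qty=6): fills=#5x#3:3@97 #5x#4:3@98; bids=[-] asks=[#4:3@98 #2:1@105]
After op 6 [order #6] market_sell(qty=1): fills=none; bids=[-] asks=[#4:3@98 #2:1@105]
After op 7 [order #7] limit_sell(price=96, qty=5): fills=none; bids=[-] asks=[#7:5@96 #4:3@98 #2:1@105]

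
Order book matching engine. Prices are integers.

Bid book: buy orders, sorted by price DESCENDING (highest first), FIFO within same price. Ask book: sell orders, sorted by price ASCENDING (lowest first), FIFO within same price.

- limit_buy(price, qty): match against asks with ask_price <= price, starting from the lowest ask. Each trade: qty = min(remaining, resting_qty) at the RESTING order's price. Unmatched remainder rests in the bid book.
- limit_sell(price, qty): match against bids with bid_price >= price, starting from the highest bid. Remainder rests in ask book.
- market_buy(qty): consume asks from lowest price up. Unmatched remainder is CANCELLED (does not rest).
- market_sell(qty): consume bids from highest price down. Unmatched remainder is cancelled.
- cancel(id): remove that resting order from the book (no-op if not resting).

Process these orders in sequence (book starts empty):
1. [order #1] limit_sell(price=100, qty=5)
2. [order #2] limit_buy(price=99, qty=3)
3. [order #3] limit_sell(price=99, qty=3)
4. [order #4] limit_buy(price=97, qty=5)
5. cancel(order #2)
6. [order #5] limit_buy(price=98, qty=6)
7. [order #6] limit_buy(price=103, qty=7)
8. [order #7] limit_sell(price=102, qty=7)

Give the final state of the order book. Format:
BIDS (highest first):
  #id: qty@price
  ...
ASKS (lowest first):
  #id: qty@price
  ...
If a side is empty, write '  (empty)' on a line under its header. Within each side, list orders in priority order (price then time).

After op 1 [order #1] limit_sell(price=100, qty=5): fills=none; bids=[-] asks=[#1:5@100]
After op 2 [order #2] limit_buy(price=99, qty=3): fills=none; bids=[#2:3@99] asks=[#1:5@100]
After op 3 [order #3] limit_sell(price=99, qty=3): fills=#2x#3:3@99; bids=[-] asks=[#1:5@100]
After op 4 [order #4] limit_buy(price=97, qty=5): fills=none; bids=[#4:5@97] asks=[#1:5@100]
After op 5 cancel(order #2): fills=none; bids=[#4:5@97] asks=[#1:5@100]
After op 6 [order #5] limit_buy(price=98, qty=6): fills=none; bids=[#5:6@98 #4:5@97] asks=[#1:5@100]
After op 7 [order #6] limit_buy(price=103, qty=7): fills=#6x#1:5@100; bids=[#6:2@103 #5:6@98 #4:5@97] asks=[-]
After op 8 [order #7] limit_sell(price=102, qty=7): fills=#6x#7:2@103; bids=[#5:6@98 #4:5@97] asks=[#7:5@102]

Answer: BIDS (highest first):
  #5: 6@98
  #4: 5@97
ASKS (lowest first):
  #7: 5@102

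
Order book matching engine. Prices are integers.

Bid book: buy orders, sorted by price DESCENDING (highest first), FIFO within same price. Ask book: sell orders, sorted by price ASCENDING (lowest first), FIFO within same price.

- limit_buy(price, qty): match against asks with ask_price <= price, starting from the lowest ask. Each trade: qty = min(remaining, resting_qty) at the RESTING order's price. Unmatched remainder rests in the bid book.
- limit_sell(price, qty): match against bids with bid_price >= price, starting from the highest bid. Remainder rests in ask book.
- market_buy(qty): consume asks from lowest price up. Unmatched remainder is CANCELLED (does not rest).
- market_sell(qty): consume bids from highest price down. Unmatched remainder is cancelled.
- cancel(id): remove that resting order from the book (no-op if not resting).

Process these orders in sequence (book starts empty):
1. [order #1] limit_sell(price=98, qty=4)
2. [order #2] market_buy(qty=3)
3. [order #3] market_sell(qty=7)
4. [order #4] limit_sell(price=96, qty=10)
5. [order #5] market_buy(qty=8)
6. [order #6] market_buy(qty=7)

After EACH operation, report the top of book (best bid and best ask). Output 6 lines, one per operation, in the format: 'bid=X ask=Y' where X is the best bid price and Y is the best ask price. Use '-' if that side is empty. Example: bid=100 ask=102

After op 1 [order #1] limit_sell(price=98, qty=4): fills=none; bids=[-] asks=[#1:4@98]
After op 2 [order #2] market_buy(qty=3): fills=#2x#1:3@98; bids=[-] asks=[#1:1@98]
After op 3 [order #3] market_sell(qty=7): fills=none; bids=[-] asks=[#1:1@98]
After op 4 [order #4] limit_sell(price=96, qty=10): fills=none; bids=[-] asks=[#4:10@96 #1:1@98]
After op 5 [order #5] market_buy(qty=8): fills=#5x#4:8@96; bids=[-] asks=[#4:2@96 #1:1@98]
After op 6 [order #6] market_buy(qty=7): fills=#6x#4:2@96 #6x#1:1@98; bids=[-] asks=[-]

Answer: bid=- ask=98
bid=- ask=98
bid=- ask=98
bid=- ask=96
bid=- ask=96
bid=- ask=-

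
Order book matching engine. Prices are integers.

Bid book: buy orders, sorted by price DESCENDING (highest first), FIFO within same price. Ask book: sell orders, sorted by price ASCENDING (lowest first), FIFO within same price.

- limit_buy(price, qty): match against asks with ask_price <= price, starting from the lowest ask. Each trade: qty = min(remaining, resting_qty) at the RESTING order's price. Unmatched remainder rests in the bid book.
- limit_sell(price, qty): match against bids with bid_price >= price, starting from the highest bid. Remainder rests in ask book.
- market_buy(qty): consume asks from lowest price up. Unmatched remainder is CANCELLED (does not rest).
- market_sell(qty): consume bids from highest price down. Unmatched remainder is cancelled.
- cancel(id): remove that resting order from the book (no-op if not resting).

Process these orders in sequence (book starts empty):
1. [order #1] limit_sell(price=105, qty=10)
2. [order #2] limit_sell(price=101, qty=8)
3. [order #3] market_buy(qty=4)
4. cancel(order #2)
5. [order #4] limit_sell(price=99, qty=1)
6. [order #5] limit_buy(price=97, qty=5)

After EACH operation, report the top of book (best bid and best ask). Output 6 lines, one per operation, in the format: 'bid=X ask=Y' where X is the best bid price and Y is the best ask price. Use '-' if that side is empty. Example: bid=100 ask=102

After op 1 [order #1] limit_sell(price=105, qty=10): fills=none; bids=[-] asks=[#1:10@105]
After op 2 [order #2] limit_sell(price=101, qty=8): fills=none; bids=[-] asks=[#2:8@101 #1:10@105]
After op 3 [order #3] market_buy(qty=4): fills=#3x#2:4@101; bids=[-] asks=[#2:4@101 #1:10@105]
After op 4 cancel(order #2): fills=none; bids=[-] asks=[#1:10@105]
After op 5 [order #4] limit_sell(price=99, qty=1): fills=none; bids=[-] asks=[#4:1@99 #1:10@105]
After op 6 [order #5] limit_buy(price=97, qty=5): fills=none; bids=[#5:5@97] asks=[#4:1@99 #1:10@105]

Answer: bid=- ask=105
bid=- ask=101
bid=- ask=101
bid=- ask=105
bid=- ask=99
bid=97 ask=99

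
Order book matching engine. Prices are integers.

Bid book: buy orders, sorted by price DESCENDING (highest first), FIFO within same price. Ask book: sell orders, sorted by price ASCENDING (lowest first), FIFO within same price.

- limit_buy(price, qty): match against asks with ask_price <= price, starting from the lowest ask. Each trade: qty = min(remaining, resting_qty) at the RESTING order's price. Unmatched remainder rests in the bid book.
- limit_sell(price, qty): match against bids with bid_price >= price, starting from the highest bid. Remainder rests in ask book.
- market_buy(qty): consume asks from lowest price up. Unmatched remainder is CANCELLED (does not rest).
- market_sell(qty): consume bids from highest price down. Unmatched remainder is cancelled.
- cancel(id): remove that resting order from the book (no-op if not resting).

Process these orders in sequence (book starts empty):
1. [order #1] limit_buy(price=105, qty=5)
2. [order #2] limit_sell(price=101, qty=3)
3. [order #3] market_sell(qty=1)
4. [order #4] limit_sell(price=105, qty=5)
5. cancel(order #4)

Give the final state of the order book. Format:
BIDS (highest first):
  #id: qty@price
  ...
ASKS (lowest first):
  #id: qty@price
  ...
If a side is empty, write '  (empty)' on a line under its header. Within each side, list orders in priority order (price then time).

Answer: BIDS (highest first):
  (empty)
ASKS (lowest first):
  (empty)

Derivation:
After op 1 [order #1] limit_buy(price=105, qty=5): fills=none; bids=[#1:5@105] asks=[-]
After op 2 [order #2] limit_sell(price=101, qty=3): fills=#1x#2:3@105; bids=[#1:2@105] asks=[-]
After op 3 [order #3] market_sell(qty=1): fills=#1x#3:1@105; bids=[#1:1@105] asks=[-]
After op 4 [order #4] limit_sell(price=105, qty=5): fills=#1x#4:1@105; bids=[-] asks=[#4:4@105]
After op 5 cancel(order #4): fills=none; bids=[-] asks=[-]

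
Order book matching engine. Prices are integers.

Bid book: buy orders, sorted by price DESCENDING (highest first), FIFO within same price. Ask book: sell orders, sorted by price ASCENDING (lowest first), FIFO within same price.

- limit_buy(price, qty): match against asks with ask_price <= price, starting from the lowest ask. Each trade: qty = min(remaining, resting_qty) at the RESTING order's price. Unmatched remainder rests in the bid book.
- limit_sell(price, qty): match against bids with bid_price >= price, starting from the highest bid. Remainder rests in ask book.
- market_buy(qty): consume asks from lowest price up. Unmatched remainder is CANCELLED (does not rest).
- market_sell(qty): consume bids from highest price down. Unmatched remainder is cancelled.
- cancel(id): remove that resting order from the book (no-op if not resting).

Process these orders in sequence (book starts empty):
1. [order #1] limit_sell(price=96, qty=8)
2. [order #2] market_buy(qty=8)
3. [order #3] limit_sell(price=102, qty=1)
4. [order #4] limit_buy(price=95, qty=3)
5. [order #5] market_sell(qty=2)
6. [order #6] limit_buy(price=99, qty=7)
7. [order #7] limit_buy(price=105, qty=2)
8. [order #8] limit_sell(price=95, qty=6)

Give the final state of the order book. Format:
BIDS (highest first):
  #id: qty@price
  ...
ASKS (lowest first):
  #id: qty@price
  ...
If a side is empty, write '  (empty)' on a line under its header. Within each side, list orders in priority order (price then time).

After op 1 [order #1] limit_sell(price=96, qty=8): fills=none; bids=[-] asks=[#1:8@96]
After op 2 [order #2] market_buy(qty=8): fills=#2x#1:8@96; bids=[-] asks=[-]
After op 3 [order #3] limit_sell(price=102, qty=1): fills=none; bids=[-] asks=[#3:1@102]
After op 4 [order #4] limit_buy(price=95, qty=3): fills=none; bids=[#4:3@95] asks=[#3:1@102]
After op 5 [order #5] market_sell(qty=2): fills=#4x#5:2@95; bids=[#4:1@95] asks=[#3:1@102]
After op 6 [order #6] limit_buy(price=99, qty=7): fills=none; bids=[#6:7@99 #4:1@95] asks=[#3:1@102]
After op 7 [order #7] limit_buy(price=105, qty=2): fills=#7x#3:1@102; bids=[#7:1@105 #6:7@99 #4:1@95] asks=[-]
After op 8 [order #8] limit_sell(price=95, qty=6): fills=#7x#8:1@105 #6x#8:5@99; bids=[#6:2@99 #4:1@95] asks=[-]

Answer: BIDS (highest first):
  #6: 2@99
  #4: 1@95
ASKS (lowest first):
  (empty)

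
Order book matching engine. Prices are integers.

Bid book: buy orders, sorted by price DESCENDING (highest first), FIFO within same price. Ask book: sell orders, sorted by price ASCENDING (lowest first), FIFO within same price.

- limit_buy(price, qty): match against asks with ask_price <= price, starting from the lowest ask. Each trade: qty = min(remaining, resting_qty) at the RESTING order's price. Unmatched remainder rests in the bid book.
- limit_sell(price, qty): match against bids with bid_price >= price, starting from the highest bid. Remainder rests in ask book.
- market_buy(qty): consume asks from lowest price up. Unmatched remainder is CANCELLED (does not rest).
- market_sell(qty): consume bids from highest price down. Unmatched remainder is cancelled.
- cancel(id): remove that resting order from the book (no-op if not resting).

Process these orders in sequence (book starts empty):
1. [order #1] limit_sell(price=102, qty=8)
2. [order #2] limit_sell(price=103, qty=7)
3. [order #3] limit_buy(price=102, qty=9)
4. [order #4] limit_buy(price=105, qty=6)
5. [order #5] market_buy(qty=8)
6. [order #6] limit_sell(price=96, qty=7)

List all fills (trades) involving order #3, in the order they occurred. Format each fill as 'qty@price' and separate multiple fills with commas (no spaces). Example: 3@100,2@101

Answer: 8@102,1@102

Derivation:
After op 1 [order #1] limit_sell(price=102, qty=8): fills=none; bids=[-] asks=[#1:8@102]
After op 2 [order #2] limit_sell(price=103, qty=7): fills=none; bids=[-] asks=[#1:8@102 #2:7@103]
After op 3 [order #3] limit_buy(price=102, qty=9): fills=#3x#1:8@102; bids=[#3:1@102] asks=[#2:7@103]
After op 4 [order #4] limit_buy(price=105, qty=6): fills=#4x#2:6@103; bids=[#3:1@102] asks=[#2:1@103]
After op 5 [order #5] market_buy(qty=8): fills=#5x#2:1@103; bids=[#3:1@102] asks=[-]
After op 6 [order #6] limit_sell(price=96, qty=7): fills=#3x#6:1@102; bids=[-] asks=[#6:6@96]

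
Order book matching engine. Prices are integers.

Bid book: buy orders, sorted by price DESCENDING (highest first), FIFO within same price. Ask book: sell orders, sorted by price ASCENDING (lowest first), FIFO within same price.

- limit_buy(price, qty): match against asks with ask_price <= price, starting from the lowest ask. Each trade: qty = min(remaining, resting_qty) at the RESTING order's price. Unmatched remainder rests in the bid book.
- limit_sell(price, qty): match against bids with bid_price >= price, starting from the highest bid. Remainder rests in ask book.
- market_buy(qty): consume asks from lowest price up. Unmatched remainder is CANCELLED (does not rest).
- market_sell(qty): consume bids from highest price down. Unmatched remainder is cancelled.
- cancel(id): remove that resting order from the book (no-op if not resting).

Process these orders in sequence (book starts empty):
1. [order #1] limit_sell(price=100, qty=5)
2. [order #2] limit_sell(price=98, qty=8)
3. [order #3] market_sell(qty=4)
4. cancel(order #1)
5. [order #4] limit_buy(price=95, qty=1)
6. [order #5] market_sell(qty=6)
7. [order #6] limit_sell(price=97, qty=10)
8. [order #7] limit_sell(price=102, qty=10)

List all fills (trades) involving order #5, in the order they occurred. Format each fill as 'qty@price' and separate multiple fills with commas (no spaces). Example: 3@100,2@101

After op 1 [order #1] limit_sell(price=100, qty=5): fills=none; bids=[-] asks=[#1:5@100]
After op 2 [order #2] limit_sell(price=98, qty=8): fills=none; bids=[-] asks=[#2:8@98 #1:5@100]
After op 3 [order #3] market_sell(qty=4): fills=none; bids=[-] asks=[#2:8@98 #1:5@100]
After op 4 cancel(order #1): fills=none; bids=[-] asks=[#2:8@98]
After op 5 [order #4] limit_buy(price=95, qty=1): fills=none; bids=[#4:1@95] asks=[#2:8@98]
After op 6 [order #5] market_sell(qty=6): fills=#4x#5:1@95; bids=[-] asks=[#2:8@98]
After op 7 [order #6] limit_sell(price=97, qty=10): fills=none; bids=[-] asks=[#6:10@97 #2:8@98]
After op 8 [order #7] limit_sell(price=102, qty=10): fills=none; bids=[-] asks=[#6:10@97 #2:8@98 #7:10@102]

Answer: 1@95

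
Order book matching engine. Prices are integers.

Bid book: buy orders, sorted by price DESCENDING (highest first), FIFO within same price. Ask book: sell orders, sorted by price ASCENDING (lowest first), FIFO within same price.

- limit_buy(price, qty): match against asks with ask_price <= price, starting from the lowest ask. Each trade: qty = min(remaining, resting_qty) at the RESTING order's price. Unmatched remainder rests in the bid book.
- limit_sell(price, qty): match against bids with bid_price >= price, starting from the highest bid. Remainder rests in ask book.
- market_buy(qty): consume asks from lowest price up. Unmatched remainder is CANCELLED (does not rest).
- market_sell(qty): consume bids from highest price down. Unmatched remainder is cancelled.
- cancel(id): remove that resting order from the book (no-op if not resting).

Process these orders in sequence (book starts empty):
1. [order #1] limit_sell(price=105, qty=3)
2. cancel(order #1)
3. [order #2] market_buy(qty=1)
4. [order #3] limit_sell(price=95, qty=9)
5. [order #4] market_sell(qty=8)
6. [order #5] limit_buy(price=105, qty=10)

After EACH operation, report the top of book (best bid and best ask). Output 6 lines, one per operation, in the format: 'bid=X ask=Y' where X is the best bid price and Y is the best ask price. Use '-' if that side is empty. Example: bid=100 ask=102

After op 1 [order #1] limit_sell(price=105, qty=3): fills=none; bids=[-] asks=[#1:3@105]
After op 2 cancel(order #1): fills=none; bids=[-] asks=[-]
After op 3 [order #2] market_buy(qty=1): fills=none; bids=[-] asks=[-]
After op 4 [order #3] limit_sell(price=95, qty=9): fills=none; bids=[-] asks=[#3:9@95]
After op 5 [order #4] market_sell(qty=8): fills=none; bids=[-] asks=[#3:9@95]
After op 6 [order #5] limit_buy(price=105, qty=10): fills=#5x#3:9@95; bids=[#5:1@105] asks=[-]

Answer: bid=- ask=105
bid=- ask=-
bid=- ask=-
bid=- ask=95
bid=- ask=95
bid=105 ask=-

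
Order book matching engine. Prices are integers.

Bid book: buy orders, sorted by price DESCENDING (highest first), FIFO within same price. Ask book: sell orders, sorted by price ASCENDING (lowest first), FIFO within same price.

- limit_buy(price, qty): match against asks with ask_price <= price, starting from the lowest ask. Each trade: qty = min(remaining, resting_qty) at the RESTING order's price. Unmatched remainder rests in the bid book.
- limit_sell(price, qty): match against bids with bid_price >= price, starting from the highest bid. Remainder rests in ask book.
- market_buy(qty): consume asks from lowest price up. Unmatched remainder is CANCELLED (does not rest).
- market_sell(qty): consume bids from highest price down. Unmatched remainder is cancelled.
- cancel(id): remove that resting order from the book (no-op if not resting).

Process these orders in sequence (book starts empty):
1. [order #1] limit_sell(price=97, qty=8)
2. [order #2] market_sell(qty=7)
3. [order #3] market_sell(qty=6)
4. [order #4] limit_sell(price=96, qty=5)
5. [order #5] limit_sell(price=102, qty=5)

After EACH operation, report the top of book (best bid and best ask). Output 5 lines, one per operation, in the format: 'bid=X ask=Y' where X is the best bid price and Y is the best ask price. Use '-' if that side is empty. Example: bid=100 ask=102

Answer: bid=- ask=97
bid=- ask=97
bid=- ask=97
bid=- ask=96
bid=- ask=96

Derivation:
After op 1 [order #1] limit_sell(price=97, qty=8): fills=none; bids=[-] asks=[#1:8@97]
After op 2 [order #2] market_sell(qty=7): fills=none; bids=[-] asks=[#1:8@97]
After op 3 [order #3] market_sell(qty=6): fills=none; bids=[-] asks=[#1:8@97]
After op 4 [order #4] limit_sell(price=96, qty=5): fills=none; bids=[-] asks=[#4:5@96 #1:8@97]
After op 5 [order #5] limit_sell(price=102, qty=5): fills=none; bids=[-] asks=[#4:5@96 #1:8@97 #5:5@102]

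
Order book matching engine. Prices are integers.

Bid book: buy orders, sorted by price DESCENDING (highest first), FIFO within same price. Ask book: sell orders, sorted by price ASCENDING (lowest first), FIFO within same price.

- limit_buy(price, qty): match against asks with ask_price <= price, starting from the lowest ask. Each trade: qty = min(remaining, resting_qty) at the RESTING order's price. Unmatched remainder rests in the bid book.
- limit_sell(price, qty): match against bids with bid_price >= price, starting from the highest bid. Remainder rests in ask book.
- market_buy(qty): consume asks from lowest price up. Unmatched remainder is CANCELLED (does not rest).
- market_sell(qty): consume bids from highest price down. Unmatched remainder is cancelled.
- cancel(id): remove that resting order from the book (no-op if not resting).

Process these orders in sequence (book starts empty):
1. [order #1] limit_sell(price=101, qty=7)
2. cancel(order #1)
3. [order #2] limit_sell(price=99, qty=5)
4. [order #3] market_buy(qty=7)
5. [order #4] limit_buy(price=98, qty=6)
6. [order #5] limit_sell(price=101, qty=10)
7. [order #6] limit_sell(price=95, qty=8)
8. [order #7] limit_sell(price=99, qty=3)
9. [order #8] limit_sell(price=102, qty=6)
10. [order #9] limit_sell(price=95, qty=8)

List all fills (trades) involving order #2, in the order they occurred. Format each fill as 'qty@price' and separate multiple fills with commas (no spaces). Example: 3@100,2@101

After op 1 [order #1] limit_sell(price=101, qty=7): fills=none; bids=[-] asks=[#1:7@101]
After op 2 cancel(order #1): fills=none; bids=[-] asks=[-]
After op 3 [order #2] limit_sell(price=99, qty=5): fills=none; bids=[-] asks=[#2:5@99]
After op 4 [order #3] market_buy(qty=7): fills=#3x#2:5@99; bids=[-] asks=[-]
After op 5 [order #4] limit_buy(price=98, qty=6): fills=none; bids=[#4:6@98] asks=[-]
After op 6 [order #5] limit_sell(price=101, qty=10): fills=none; bids=[#4:6@98] asks=[#5:10@101]
After op 7 [order #6] limit_sell(price=95, qty=8): fills=#4x#6:6@98; bids=[-] asks=[#6:2@95 #5:10@101]
After op 8 [order #7] limit_sell(price=99, qty=3): fills=none; bids=[-] asks=[#6:2@95 #7:3@99 #5:10@101]
After op 9 [order #8] limit_sell(price=102, qty=6): fills=none; bids=[-] asks=[#6:2@95 #7:3@99 #5:10@101 #8:6@102]
After op 10 [order #9] limit_sell(price=95, qty=8): fills=none; bids=[-] asks=[#6:2@95 #9:8@95 #7:3@99 #5:10@101 #8:6@102]

Answer: 5@99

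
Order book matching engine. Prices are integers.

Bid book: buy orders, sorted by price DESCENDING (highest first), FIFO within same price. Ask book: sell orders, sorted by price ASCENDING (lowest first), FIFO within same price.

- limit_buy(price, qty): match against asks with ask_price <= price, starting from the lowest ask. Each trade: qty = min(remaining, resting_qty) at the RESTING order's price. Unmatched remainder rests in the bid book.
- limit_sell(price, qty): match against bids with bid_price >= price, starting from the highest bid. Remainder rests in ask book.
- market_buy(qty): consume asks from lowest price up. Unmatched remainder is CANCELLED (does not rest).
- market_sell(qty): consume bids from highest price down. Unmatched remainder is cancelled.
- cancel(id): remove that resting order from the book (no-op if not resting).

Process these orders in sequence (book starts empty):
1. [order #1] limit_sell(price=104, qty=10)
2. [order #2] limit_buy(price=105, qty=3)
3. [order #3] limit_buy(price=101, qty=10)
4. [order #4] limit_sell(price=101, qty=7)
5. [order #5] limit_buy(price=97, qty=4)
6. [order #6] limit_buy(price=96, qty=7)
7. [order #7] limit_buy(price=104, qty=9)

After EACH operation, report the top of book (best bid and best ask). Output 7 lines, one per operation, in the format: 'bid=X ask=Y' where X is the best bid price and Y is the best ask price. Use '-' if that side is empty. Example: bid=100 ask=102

After op 1 [order #1] limit_sell(price=104, qty=10): fills=none; bids=[-] asks=[#1:10@104]
After op 2 [order #2] limit_buy(price=105, qty=3): fills=#2x#1:3@104; bids=[-] asks=[#1:7@104]
After op 3 [order #3] limit_buy(price=101, qty=10): fills=none; bids=[#3:10@101] asks=[#1:7@104]
After op 4 [order #4] limit_sell(price=101, qty=7): fills=#3x#4:7@101; bids=[#3:3@101] asks=[#1:7@104]
After op 5 [order #5] limit_buy(price=97, qty=4): fills=none; bids=[#3:3@101 #5:4@97] asks=[#1:7@104]
After op 6 [order #6] limit_buy(price=96, qty=7): fills=none; bids=[#3:3@101 #5:4@97 #6:7@96] asks=[#1:7@104]
After op 7 [order #7] limit_buy(price=104, qty=9): fills=#7x#1:7@104; bids=[#7:2@104 #3:3@101 #5:4@97 #6:7@96] asks=[-]

Answer: bid=- ask=104
bid=- ask=104
bid=101 ask=104
bid=101 ask=104
bid=101 ask=104
bid=101 ask=104
bid=104 ask=-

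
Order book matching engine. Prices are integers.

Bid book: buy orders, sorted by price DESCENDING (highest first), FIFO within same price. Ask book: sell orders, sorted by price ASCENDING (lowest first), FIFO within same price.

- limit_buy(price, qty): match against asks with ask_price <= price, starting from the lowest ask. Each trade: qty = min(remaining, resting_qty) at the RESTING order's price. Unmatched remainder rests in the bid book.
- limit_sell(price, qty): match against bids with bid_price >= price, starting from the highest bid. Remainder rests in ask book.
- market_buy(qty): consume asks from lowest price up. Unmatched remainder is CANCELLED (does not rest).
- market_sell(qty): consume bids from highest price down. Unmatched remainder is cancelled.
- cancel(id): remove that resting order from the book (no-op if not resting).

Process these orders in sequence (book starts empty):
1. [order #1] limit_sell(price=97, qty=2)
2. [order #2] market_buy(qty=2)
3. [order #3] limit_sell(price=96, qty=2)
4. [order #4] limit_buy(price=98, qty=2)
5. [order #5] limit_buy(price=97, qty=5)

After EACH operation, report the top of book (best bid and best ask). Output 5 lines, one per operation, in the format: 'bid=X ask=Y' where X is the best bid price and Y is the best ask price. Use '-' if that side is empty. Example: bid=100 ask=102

Answer: bid=- ask=97
bid=- ask=-
bid=- ask=96
bid=- ask=-
bid=97 ask=-

Derivation:
After op 1 [order #1] limit_sell(price=97, qty=2): fills=none; bids=[-] asks=[#1:2@97]
After op 2 [order #2] market_buy(qty=2): fills=#2x#1:2@97; bids=[-] asks=[-]
After op 3 [order #3] limit_sell(price=96, qty=2): fills=none; bids=[-] asks=[#3:2@96]
After op 4 [order #4] limit_buy(price=98, qty=2): fills=#4x#3:2@96; bids=[-] asks=[-]
After op 5 [order #5] limit_buy(price=97, qty=5): fills=none; bids=[#5:5@97] asks=[-]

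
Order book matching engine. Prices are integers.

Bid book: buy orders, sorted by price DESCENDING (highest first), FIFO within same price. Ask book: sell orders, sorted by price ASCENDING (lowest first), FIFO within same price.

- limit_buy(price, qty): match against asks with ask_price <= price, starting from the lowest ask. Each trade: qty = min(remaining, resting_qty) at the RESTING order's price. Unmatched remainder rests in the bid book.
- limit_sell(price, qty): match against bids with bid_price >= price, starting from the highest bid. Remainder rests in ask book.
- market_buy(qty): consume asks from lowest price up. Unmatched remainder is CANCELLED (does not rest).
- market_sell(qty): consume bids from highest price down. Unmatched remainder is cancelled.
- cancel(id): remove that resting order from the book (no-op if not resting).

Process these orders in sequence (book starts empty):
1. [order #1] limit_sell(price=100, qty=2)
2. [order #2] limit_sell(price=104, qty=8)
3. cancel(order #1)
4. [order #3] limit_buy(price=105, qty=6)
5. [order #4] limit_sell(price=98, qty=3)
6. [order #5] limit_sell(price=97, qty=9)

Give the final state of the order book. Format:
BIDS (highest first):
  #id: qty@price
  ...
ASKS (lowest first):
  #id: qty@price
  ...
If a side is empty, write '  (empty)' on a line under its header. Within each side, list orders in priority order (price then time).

After op 1 [order #1] limit_sell(price=100, qty=2): fills=none; bids=[-] asks=[#1:2@100]
After op 2 [order #2] limit_sell(price=104, qty=8): fills=none; bids=[-] asks=[#1:2@100 #2:8@104]
After op 3 cancel(order #1): fills=none; bids=[-] asks=[#2:8@104]
After op 4 [order #3] limit_buy(price=105, qty=6): fills=#3x#2:6@104; bids=[-] asks=[#2:2@104]
After op 5 [order #4] limit_sell(price=98, qty=3): fills=none; bids=[-] asks=[#4:3@98 #2:2@104]
After op 6 [order #5] limit_sell(price=97, qty=9): fills=none; bids=[-] asks=[#5:9@97 #4:3@98 #2:2@104]

Answer: BIDS (highest first):
  (empty)
ASKS (lowest first):
  #5: 9@97
  #4: 3@98
  #2: 2@104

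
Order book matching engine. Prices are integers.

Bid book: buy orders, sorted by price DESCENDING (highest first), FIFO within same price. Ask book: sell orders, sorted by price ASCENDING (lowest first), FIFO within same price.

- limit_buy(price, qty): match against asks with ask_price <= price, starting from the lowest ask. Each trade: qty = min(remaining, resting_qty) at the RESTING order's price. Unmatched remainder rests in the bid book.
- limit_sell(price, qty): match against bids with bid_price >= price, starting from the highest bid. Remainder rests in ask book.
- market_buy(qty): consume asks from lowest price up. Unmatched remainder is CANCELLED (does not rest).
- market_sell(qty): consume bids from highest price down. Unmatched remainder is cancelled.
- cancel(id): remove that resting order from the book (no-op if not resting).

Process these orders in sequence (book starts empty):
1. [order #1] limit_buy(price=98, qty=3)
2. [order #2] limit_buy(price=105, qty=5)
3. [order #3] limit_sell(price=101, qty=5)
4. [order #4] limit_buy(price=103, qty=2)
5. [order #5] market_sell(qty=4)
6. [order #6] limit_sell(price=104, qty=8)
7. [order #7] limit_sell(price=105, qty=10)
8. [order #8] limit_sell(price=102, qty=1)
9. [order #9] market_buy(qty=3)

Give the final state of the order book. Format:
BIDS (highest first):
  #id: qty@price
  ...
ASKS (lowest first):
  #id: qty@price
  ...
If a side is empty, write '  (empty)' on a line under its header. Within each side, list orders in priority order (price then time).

Answer: BIDS (highest first):
  #1: 1@98
ASKS (lowest first):
  #6: 6@104
  #7: 10@105

Derivation:
After op 1 [order #1] limit_buy(price=98, qty=3): fills=none; bids=[#1:3@98] asks=[-]
After op 2 [order #2] limit_buy(price=105, qty=5): fills=none; bids=[#2:5@105 #1:3@98] asks=[-]
After op 3 [order #3] limit_sell(price=101, qty=5): fills=#2x#3:5@105; bids=[#1:3@98] asks=[-]
After op 4 [order #4] limit_buy(price=103, qty=2): fills=none; bids=[#4:2@103 #1:3@98] asks=[-]
After op 5 [order #5] market_sell(qty=4): fills=#4x#5:2@103 #1x#5:2@98; bids=[#1:1@98] asks=[-]
After op 6 [order #6] limit_sell(price=104, qty=8): fills=none; bids=[#1:1@98] asks=[#6:8@104]
After op 7 [order #7] limit_sell(price=105, qty=10): fills=none; bids=[#1:1@98] asks=[#6:8@104 #7:10@105]
After op 8 [order #8] limit_sell(price=102, qty=1): fills=none; bids=[#1:1@98] asks=[#8:1@102 #6:8@104 #7:10@105]
After op 9 [order #9] market_buy(qty=3): fills=#9x#8:1@102 #9x#6:2@104; bids=[#1:1@98] asks=[#6:6@104 #7:10@105]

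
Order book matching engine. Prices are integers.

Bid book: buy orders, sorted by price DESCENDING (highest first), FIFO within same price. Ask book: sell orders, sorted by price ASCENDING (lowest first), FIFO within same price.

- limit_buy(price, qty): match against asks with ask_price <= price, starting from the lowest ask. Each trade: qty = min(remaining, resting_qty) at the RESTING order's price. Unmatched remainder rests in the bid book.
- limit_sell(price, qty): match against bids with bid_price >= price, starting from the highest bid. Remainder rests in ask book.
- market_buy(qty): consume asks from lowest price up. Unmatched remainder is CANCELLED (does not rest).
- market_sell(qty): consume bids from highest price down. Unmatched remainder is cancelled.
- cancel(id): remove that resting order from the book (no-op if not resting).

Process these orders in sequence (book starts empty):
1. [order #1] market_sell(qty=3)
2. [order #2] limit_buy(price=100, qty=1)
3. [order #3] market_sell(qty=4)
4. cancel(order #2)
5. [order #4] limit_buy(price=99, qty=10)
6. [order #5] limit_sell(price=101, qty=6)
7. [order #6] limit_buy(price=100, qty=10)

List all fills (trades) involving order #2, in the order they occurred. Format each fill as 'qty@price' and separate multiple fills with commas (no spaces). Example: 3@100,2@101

After op 1 [order #1] market_sell(qty=3): fills=none; bids=[-] asks=[-]
After op 2 [order #2] limit_buy(price=100, qty=1): fills=none; bids=[#2:1@100] asks=[-]
After op 3 [order #3] market_sell(qty=4): fills=#2x#3:1@100; bids=[-] asks=[-]
After op 4 cancel(order #2): fills=none; bids=[-] asks=[-]
After op 5 [order #4] limit_buy(price=99, qty=10): fills=none; bids=[#4:10@99] asks=[-]
After op 6 [order #5] limit_sell(price=101, qty=6): fills=none; bids=[#4:10@99] asks=[#5:6@101]
After op 7 [order #6] limit_buy(price=100, qty=10): fills=none; bids=[#6:10@100 #4:10@99] asks=[#5:6@101]

Answer: 1@100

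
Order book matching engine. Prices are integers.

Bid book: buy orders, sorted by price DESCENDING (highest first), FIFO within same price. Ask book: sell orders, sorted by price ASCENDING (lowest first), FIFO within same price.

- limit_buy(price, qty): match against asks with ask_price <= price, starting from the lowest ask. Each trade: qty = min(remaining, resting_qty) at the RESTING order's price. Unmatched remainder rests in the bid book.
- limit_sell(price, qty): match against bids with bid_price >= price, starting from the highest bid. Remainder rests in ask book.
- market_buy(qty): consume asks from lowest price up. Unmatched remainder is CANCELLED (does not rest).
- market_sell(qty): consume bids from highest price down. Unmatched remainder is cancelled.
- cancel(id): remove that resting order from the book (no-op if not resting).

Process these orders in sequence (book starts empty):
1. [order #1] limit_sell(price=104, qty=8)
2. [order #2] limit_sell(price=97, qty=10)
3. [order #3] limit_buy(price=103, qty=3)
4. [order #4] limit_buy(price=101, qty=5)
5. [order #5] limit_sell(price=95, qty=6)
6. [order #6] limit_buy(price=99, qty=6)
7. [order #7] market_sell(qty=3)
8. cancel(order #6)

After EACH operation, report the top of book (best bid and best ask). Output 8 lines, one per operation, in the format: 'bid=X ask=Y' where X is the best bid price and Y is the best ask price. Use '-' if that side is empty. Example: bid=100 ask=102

After op 1 [order #1] limit_sell(price=104, qty=8): fills=none; bids=[-] asks=[#1:8@104]
After op 2 [order #2] limit_sell(price=97, qty=10): fills=none; bids=[-] asks=[#2:10@97 #1:8@104]
After op 3 [order #3] limit_buy(price=103, qty=3): fills=#3x#2:3@97; bids=[-] asks=[#2:7@97 #1:8@104]
After op 4 [order #4] limit_buy(price=101, qty=5): fills=#4x#2:5@97; bids=[-] asks=[#2:2@97 #1:8@104]
After op 5 [order #5] limit_sell(price=95, qty=6): fills=none; bids=[-] asks=[#5:6@95 #2:2@97 #1:8@104]
After op 6 [order #6] limit_buy(price=99, qty=6): fills=#6x#5:6@95; bids=[-] asks=[#2:2@97 #1:8@104]
After op 7 [order #7] market_sell(qty=3): fills=none; bids=[-] asks=[#2:2@97 #1:8@104]
After op 8 cancel(order #6): fills=none; bids=[-] asks=[#2:2@97 #1:8@104]

Answer: bid=- ask=104
bid=- ask=97
bid=- ask=97
bid=- ask=97
bid=- ask=95
bid=- ask=97
bid=- ask=97
bid=- ask=97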